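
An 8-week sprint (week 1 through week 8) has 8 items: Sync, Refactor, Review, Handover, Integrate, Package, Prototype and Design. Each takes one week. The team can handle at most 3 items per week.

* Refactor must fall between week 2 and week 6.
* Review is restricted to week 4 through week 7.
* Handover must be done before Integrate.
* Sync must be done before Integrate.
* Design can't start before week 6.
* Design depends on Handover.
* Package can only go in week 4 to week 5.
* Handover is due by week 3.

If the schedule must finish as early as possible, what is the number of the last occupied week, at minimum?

6

The precedence chain requires at least 2 distinct weeks.
With at most 3 per week and 8 tasks, at least 3 weeks are needed.
Design can't be placed before week 6, so the schedule must run through at least week 6.
6 works (last occupied week: week 6): for example Refactor in week 2; Review in week 4; Package in week 4; Handover in week 1; Sync in week 1; Integrate in week 2; Design in week 6; Prototype in week 1.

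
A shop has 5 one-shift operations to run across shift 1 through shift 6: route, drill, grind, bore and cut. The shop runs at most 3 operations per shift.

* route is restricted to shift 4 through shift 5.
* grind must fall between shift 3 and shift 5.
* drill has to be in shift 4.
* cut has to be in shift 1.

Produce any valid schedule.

grind -> shift 3, route -> shift 4, drill -> shift 4, cut -> shift 1, bore -> shift 1

Checking: route=shift 4 in [shift 4,shift 5]; cut=shift 1 in [shift 1,shift 1]; drill=shift 4 in [shift 4,shift 4]; grind=shift 3 in [shift 3,shift 5]; max 2 per shift (cap 3).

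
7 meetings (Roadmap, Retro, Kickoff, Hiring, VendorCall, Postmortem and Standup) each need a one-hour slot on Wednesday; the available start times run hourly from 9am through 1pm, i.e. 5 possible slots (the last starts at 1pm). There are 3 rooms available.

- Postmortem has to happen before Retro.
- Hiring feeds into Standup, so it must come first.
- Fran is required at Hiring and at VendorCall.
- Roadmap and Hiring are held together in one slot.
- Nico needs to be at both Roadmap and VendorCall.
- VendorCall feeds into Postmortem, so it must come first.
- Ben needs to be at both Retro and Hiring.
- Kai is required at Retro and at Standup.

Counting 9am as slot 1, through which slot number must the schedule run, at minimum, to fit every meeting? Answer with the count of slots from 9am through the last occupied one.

The precedence chain requires at least 3 distinct slots.
With at most 3 per slot and 7 meetings, at least 3 slots are needed.
Could 3 slots be enough, i.e. nothing placed later than 11am? No: Standup must come after Hiring (at 9am or later) → {10am, 11am}; Hiring must come before Standup (at 11am or earlier) → {9am, 10am}; Retro must come after Postmortem (at 9am or later) → {10am, 11am}; Postmortem must come before Retro (at 11am or earlier) → {9am, 10am}; Postmortem must come after VendorCall (at 9am or later) → {10am}; VendorCall must come before Postmortem (at 10am or earlier) → {9am}; Roadmap must be in the same slot as Hiring (in {9am, 10am}) → {9am, 10am}; Roadmap can't share with VendorCall (9am) → {10am}; Hiring can't share with VendorCall (9am) → {10am}; Retro can't share with Hiring (10am) → {11am}; Standup can't use 10am, already full with Roadmap, Hiring and Postmortem (limit 3) → {11am}; Standup can't share with Retro (11am) → nothing is left.
So 3 slots is not enough.
4 works (last occupied slot: 12pm): for example Standup in 12pm; Hiring in 10am; Postmortem in 10am; Retro in 11am; Kickoff in 9am; Roadmap in 10am; VendorCall in 9am.

4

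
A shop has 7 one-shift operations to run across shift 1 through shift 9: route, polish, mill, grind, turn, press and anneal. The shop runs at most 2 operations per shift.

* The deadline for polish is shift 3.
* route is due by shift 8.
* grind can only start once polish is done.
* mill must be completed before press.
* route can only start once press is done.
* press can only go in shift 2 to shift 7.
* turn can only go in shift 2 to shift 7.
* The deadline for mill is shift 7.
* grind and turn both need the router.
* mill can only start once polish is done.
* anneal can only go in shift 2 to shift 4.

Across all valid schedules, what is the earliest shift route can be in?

shift 4

Precedence pushes route to at least shift 4; route's own window allows nothing later than shift 8.
route at shift 4 is achievable: anneal in shift 2, turn in shift 3, polish in shift 1, mill in shift 2, press in shift 3, grind in shift 4, route in shift 4.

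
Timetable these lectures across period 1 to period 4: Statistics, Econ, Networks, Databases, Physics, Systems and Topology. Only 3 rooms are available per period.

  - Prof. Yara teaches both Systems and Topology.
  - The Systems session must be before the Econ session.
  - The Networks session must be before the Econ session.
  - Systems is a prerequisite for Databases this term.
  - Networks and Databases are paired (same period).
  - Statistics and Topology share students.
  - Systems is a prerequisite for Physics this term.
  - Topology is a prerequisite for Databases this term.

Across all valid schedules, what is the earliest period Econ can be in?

period 4

Precedence pushes Econ to at least period 3.
Econ at period 4 is achievable: Physics -> period 2, Databases -> period 3, Topology -> period 2, Econ -> period 4, Networks -> period 3, Systems -> period 1, Statistics -> period 1.
Nothing earlier works — the conflict and capacity constraints rule out every period before period 4.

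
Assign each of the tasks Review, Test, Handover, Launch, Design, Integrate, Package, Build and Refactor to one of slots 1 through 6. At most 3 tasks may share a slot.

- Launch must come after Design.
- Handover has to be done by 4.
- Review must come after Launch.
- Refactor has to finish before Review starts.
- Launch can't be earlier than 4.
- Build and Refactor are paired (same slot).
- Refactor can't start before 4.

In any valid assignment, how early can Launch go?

4

Launch is available from 4; downstream work caps Launch at 5.
Launch at 4 is achievable: Build -> 4; Handover -> 1; Package -> 2; Integrate -> 2; Launch -> 4; Review -> 5; Design -> 1; Test -> 1; Refactor -> 4.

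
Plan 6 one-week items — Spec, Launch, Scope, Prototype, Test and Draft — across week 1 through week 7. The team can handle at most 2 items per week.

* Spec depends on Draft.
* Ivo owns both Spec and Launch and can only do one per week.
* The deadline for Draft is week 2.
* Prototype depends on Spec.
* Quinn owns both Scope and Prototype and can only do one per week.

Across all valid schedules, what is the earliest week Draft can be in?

Draft's own window allows nothing later than week 2.
Draft at week 1 is achievable: Test in week 3, Launch in week 1, Scope in week 2, Draft in week 1, Prototype in week 3, Spec in week 2.

week 1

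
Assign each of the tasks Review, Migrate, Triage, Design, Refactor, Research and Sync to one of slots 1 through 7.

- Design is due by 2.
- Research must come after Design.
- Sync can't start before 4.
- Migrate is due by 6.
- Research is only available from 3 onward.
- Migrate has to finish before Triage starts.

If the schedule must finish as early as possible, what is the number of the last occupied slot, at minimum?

The precedence chain requires at least 2 distinct slots.
Sync can't be placed before 4, so the schedule must run through at least slot 4.
4 works (last occupied slot: 4): for example Refactor in 1, Review in 1, Sync in 4, Triage in 2, Design in 1, Migrate in 1, Research in 3.

4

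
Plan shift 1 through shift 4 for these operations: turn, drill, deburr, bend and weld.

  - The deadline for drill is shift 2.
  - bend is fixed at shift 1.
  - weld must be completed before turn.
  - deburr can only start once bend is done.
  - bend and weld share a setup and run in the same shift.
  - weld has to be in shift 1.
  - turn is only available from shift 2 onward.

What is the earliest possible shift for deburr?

shift 2

Precedence pushes deburr to at least shift 2.
deburr at shift 2 is achievable: drill=shift 1; deburr=shift 2; bend=shift 1; weld=shift 1; turn=shift 2.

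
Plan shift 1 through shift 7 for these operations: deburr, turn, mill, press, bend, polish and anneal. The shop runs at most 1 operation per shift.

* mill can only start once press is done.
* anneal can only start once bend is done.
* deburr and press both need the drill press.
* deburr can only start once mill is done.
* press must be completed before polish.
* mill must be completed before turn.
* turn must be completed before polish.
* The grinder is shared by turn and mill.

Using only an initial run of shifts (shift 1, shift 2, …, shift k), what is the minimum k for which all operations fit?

The precedence chain requires at least 4 distinct shifts.
With at most 1 per shift and 7 operations, at least 7 shifts are needed.
7 works (last occupied shift: shift 7): for example deburr=shift 5; anneal=shift 7; bend=shift 6; turn=shift 3; polish=shift 4; mill=shift 2; press=shift 1.

7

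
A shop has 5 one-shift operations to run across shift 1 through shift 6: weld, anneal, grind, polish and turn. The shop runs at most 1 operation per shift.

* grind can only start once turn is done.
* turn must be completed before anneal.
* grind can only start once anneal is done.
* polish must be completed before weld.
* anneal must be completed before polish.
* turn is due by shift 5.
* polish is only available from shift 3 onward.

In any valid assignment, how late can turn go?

Turn's own window allows nothing later than shift 5; downstream work caps turn at shift 3.
turn at shift 2 is achievable: weld in shift 6; grind in shift 5; anneal in shift 3; turn in shift 2; polish in shift 4.
Nothing later works — the capacity limit rule out every shift after shift 2.

shift 2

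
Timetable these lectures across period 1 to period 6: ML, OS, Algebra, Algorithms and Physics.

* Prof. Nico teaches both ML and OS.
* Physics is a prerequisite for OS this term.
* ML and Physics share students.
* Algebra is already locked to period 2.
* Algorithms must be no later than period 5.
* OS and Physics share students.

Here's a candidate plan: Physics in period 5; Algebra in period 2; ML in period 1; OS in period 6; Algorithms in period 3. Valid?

OS and Physics share students — holds.
Algorithms must be no later than period 5 — holds.
Physics is a prerequisite for OS this term — holds.
Prof. Nico teaches both ML and OS — holds.
ML and Physics share students — holds.
Algebra is already locked to period 2 — holds.

Yes, all constraints hold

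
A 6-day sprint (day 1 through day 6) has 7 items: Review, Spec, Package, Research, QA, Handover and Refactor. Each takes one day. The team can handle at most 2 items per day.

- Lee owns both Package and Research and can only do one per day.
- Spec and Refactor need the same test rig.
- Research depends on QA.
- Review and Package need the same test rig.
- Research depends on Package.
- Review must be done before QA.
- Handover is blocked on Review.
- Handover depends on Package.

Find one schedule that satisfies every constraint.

Refactor -> day 4, Package -> day 2, Review -> day 1, Research -> day 3, Spec -> day 1, Handover -> day 3, QA -> day 2

Checking: QA(day 2) before Research(day 3); Package(day 2) before Handover(day 3); Review(day 1) before Handover(day 3); Review(day 1) before QA(day 2); Package(day 2) before Research(day 3); Review(day 1) != Package(day 2); Package(day 2) != Research(day 3); Spec(day 1) != Refactor(day 4); max 2 per day (cap 2).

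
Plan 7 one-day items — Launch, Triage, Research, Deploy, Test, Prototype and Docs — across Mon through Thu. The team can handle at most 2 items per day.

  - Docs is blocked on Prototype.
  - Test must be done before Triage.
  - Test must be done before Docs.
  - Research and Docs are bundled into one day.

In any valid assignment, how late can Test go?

Downstream work caps Test at Wed.
Test at Tue is achievable: Triage -> Thu, Docs -> Wed, Launch -> Mon, Test -> Tue, Prototype -> Mon, Research -> Wed, Deploy -> Tue.
Nothing later works — the capacity limit rule out every day after Tue.

Tue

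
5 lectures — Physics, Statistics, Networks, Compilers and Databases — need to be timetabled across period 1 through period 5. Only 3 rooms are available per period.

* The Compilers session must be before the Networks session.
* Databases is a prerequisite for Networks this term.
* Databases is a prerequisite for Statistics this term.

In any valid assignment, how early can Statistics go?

Precedence pushes Statistics to at least period 2.
Statistics at period 2 is achievable: Networks=period 2; Databases=period 1; Statistics=period 2; Physics=period 1; Compilers=period 1.

period 2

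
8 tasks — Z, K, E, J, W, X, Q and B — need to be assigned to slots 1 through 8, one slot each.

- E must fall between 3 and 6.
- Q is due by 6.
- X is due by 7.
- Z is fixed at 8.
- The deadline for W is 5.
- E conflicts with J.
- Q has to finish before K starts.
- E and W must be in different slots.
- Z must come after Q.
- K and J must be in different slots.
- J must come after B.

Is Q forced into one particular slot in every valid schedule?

No

Q can be 1 (e.g. X in 1, B in 1, K in 2, Z in 8, J in 4, Q in 1, E in 3, W in 1) or 2 (e.g. J in 2, W in 1, B in 1, Z in 8, K in 3, Q in 2, X in 1, E in 3).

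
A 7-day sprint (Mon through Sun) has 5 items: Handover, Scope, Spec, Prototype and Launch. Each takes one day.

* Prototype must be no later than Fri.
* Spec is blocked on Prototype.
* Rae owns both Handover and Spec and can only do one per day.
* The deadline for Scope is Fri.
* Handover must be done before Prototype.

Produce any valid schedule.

Spec=Wed, Launch=Mon, Handover=Mon, Prototype=Tue, Scope=Mon

Checking: Prototype(Tue) before Spec(Wed); Handover(Mon) before Prototype(Tue); Handover(Mon) != Spec(Wed); Prototype=Tue in [Mon,Fri]; Scope=Mon in [Mon,Fri].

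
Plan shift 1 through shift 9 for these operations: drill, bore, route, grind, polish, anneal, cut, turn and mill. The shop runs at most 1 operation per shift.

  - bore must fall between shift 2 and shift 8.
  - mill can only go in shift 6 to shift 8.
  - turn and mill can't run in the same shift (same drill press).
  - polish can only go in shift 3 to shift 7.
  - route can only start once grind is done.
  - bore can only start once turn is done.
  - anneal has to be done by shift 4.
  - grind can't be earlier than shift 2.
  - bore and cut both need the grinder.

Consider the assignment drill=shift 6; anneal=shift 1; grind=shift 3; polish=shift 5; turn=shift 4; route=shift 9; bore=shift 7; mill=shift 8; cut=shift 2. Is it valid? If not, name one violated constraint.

Yes, all constraints hold

turn and mill can't run in the same shift (same drill press) — holds.
mill can only go in shift 6 to shift 8 — holds.
grind can't be earlier than shift 2 — holds.
anneal has to be done by shift 4 — holds.
bore and cut both need the grinder — holds.
bore can only start once turn is done — holds.
The shop runs at most 1 operation per shift — holds.
polish can only go in shift 3 to shift 7 — holds.
route can only start once grind is done — holds.
bore must fall between shift 2 and shift 8 — holds.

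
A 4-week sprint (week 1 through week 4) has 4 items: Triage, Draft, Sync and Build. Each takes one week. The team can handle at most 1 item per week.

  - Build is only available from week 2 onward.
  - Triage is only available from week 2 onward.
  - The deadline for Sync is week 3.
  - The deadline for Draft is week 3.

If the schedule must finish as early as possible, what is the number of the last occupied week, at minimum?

With at most 1 per week and 4 tasks, at least 4 weeks are needed.
Triage can't be placed before week 2, so the schedule must run through at least week 2.
4 works (last occupied week: week 4): for example Sync -> week 3; Draft -> week 1; Build -> week 4; Triage -> week 2.

4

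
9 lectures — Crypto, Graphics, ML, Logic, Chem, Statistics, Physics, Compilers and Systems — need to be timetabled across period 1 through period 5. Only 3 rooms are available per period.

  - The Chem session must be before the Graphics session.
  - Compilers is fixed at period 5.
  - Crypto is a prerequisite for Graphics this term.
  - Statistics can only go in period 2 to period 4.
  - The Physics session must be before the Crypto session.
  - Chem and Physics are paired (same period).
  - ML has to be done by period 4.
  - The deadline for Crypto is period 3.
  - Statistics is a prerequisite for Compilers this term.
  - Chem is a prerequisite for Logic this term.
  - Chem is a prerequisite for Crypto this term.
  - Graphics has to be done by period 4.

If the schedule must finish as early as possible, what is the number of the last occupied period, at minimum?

period 5

The precedence chain requires at least 3 distinct periods.
With at most 3 per period and 9 lectures, at least 3 periods are needed.
Compilers can't be placed before period 5, so the schedule must run through at least period 5.
5 works (last occupied period: period 5): for example Graphics in period 3, Physics in period 1, Chem in period 1, Crypto in period 2, Statistics in period 2, ML in period 1, Compilers in period 5, Logic in period 2, Systems in period 3.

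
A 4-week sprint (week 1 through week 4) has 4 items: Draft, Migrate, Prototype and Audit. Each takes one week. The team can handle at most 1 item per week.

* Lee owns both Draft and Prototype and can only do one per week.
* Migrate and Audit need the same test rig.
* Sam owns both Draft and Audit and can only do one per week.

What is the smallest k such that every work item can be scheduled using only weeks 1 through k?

With at most 1 per week and 4 work items, at least 4 weeks are needed.
4 works (last occupied week: week 4): for example Draft in week 1, Migrate in week 2, Prototype in week 3, Audit in week 4.

4 weeks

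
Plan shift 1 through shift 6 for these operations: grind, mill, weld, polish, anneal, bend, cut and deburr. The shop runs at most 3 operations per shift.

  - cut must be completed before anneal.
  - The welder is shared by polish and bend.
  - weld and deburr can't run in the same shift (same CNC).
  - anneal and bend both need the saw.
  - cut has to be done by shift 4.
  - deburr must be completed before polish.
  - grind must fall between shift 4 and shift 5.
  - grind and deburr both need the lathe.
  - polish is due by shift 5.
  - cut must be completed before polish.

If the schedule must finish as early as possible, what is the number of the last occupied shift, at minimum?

The precedence chain requires at least 2 distinct shifts.
With at most 3 per shift and 8 operations, at least 3 shifts are needed.
grind can't be placed before shift 4, so the schedule must run through at least shift 4.
4 works (last occupied shift: shift 4): for example anneal=shift 2, deburr=shift 1, polish=shift 2, weld=shift 2, grind=shift 4, mill=shift 1, bend=shift 3, cut=shift 1.

4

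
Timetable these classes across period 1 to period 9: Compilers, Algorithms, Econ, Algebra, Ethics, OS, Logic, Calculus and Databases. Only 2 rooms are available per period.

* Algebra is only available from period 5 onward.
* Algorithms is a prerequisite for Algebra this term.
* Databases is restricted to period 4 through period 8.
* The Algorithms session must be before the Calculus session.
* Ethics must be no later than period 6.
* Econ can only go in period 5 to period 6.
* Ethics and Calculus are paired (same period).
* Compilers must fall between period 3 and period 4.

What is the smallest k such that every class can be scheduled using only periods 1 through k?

The precedence chain requires at least 2 distinct periods.
With at most 2 per period and 9 classes, at least 5 periods are needed.
Econ can't be placed before period 5, so the schedule must run through at least period 5.
5 works (last occupied period: period 5): for example Econ=period 5, Calculus=period 2, Compilers=period 3, Algorithms=period 1, Logic=period 3, Ethics=period 2, OS=period 1, Databases=period 4, Algebra=period 5.

5 periods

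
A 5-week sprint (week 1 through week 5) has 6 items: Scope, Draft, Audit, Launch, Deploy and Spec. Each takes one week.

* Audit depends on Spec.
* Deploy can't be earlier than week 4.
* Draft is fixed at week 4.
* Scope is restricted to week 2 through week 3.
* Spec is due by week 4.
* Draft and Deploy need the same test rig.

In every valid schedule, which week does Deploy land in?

week 5

Deploy's window is week 4–week 5.
Draft is fixed at week 4, and Deploy can't share a week with Draft.
So Deploy must be week 5.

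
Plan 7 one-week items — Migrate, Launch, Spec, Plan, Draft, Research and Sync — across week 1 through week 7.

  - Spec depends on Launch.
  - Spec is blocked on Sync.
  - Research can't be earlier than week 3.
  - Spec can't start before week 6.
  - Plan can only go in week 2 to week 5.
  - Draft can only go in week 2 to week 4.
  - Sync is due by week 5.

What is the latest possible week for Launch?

week 6

Downstream work caps Launch at week 6.
Launch at week 6 is achievable: Draft in week 2, Plan in week 2, Migrate in week 1, Research in week 3, Spec in week 7, Sync in week 1, Launch in week 6.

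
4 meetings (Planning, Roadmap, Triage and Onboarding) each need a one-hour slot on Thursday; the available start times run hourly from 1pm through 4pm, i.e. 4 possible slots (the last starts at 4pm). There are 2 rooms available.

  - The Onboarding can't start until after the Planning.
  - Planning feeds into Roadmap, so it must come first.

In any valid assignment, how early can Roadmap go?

2pm

Precedence pushes Roadmap to at least 2pm.
Roadmap at 2pm is achievable: Triage -> 1pm; Planning -> 1pm; Roadmap -> 2pm; Onboarding -> 2pm.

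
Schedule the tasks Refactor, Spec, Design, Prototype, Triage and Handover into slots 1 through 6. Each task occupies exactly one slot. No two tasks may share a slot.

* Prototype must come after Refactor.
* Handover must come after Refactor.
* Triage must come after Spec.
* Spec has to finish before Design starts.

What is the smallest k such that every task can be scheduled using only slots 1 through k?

The precedence chain requires at least 2 distinct slots.
With at most 1 per slot and 6 tasks, at least 6 slots are needed.
6 works (last occupied slot: 6): for example Triage -> 5, Handover -> 6, Spec -> 2, Refactor -> 1, Prototype -> 4, Design -> 3.

6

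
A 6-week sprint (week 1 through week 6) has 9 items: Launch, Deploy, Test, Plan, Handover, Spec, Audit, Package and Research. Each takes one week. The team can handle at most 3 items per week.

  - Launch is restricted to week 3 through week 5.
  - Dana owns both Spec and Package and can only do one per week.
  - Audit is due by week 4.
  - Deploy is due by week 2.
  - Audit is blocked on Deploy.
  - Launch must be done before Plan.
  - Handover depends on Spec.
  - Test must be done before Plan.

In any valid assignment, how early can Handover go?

week 2

Precedence pushes Handover to at least week 2.
Handover at week 2 is achievable: Launch in week 3; Handover in week 2; Research in week 3; Plan in week 4; Deploy in week 1; Spec in week 1; Package in week 2; Audit in week 2; Test in week 1.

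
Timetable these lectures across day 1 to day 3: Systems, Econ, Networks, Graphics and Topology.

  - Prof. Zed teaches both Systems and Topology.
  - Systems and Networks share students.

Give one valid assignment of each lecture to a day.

Topology=day 2, Networks=day 2, Graphics=day 1, Systems=day 1, Econ=day 1

Checking: Systems(day 1) != Topology(day 2); Systems(day 1) != Networks(day 2).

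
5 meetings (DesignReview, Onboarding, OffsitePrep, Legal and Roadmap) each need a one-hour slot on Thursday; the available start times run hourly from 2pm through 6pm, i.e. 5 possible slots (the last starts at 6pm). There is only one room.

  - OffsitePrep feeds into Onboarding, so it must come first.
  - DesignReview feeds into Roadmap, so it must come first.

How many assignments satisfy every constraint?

Splitting on DesignReview: it can be 2pm (12), 3pm (9), 4pm (6), 5pm (3). Listing each branch's schedules as (Onboarding, OffsitePrep, Legal, Roadmap):
DesignReview=2pm: (4pm,3pm,5pm,6pm) (4pm,3pm,6pm,5pm) (5pm,3pm,4pm,6pm) (5pm,3pm,6pm,4pm) (5pm,4pm,3pm,6pm) (5pm,4pm,6pm,3pm) (6pm,3pm,4pm,5pm) (6pm,3pm,5pm,4pm) (6pm,4pm,3pm,5pm) (6pm,4pm,5pm,3pm) (6pm,5pm,3pm,4pm) (6pm,5pm,4pm,3pm) — 12.
DesignReview=3pm: (4pm,2pm,5pm,6pm) (4pm,2pm,6pm,5pm) (5pm,2pm,4pm,6pm) (5pm,2pm,6pm,4pm) (5pm,4pm,2pm,6pm) (6pm,2pm,4pm,5pm) (6pm,2pm,5pm,4pm) (6pm,4pm,2pm,5pm) (6pm,5pm,2pm,4pm) — 9.
DesignReview=4pm: (3pm,2pm,5pm,6pm) (3pm,2pm,6pm,5pm) (5pm,2pm,3pm,6pm) (5pm,3pm,2pm,6pm) (6pm,2pm,3pm,5pm) (6pm,3pm,2pm,5pm) — 6.
DesignReview=5pm: (3pm,2pm,4pm,6pm) (4pm,2pm,3pm,6pm) (4pm,3pm,2pm,6pm) — 3.
Summing: 12 + 9 + 6 + 3 = 30.

30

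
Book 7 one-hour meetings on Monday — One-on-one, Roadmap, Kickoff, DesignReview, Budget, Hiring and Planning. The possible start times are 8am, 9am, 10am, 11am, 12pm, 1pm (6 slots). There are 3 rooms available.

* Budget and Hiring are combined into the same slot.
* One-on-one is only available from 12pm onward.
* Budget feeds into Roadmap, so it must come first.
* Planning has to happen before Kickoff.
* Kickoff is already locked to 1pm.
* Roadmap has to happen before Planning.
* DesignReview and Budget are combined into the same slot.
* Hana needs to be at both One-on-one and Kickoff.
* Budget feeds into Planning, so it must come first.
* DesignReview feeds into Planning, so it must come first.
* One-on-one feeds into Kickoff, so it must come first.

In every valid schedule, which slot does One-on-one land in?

One-on-one's window is 12pm–1pm.
Kickoff is fixed at 1pm, and One-on-one can't share a slot with Kickoff.
So One-on-one must be 12pm.

12pm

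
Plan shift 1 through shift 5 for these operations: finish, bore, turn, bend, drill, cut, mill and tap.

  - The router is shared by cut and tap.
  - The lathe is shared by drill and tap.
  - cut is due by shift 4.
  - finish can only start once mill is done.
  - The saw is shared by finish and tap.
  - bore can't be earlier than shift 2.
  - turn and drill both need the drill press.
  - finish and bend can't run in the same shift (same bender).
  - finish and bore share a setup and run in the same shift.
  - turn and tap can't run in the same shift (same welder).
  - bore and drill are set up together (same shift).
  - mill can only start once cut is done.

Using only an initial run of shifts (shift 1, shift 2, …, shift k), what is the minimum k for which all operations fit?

The precedence chain requires at least 3 distinct shifts.
3 works (last occupied shift: shift 3): for example bore in shift 3; bend in shift 1; drill in shift 3; tap in shift 2; mill in shift 2; finish in shift 3; turn in shift 1; cut in shift 1.

3 shifts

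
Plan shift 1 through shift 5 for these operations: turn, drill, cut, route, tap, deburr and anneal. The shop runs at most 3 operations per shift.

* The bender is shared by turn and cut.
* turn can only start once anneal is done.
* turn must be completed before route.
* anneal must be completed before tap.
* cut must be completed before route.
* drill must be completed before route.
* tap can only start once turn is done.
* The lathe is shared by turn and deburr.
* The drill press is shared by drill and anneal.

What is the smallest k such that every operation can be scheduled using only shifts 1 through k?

3

The precedence chain requires at least 3 distinct shifts.
With at most 3 per shift and 7 operations, at least 3 shifts are needed.
3 works (last occupied shift: shift 3): for example cut in shift 1; route in shift 3; tap in shift 3; deburr in shift 1; turn in shift 2; anneal in shift 1; drill in shift 2.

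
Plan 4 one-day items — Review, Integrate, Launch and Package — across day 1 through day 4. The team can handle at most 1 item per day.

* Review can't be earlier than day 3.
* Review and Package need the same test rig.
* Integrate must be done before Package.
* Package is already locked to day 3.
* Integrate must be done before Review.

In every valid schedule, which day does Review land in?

day 4

Review's window is day 3–day 4.
Package is fixed at day 3, and Review can't share a day with Package.
So Review must be day 4.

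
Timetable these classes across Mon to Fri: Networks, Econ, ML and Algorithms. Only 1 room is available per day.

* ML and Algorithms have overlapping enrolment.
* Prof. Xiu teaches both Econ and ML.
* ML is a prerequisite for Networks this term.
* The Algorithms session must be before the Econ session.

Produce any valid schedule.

ML -> Mon; Econ -> Thu; Algorithms -> Wed; Networks -> Tue

Checking: ML(Mon) before Networks(Tue); Algorithms(Wed) before Econ(Thu); ML(Mon) != Algorithms(Wed); Econ(Thu) != ML(Mon); max 1 per day (cap 1).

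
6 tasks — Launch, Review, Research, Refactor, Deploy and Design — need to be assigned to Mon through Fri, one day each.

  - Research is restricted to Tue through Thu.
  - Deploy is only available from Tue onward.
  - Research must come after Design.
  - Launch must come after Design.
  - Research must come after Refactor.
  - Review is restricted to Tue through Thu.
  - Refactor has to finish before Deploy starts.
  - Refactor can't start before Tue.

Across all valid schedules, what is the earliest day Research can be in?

Wed

Research is available from Tue; precedence pushes Research to at least Wed; Research's own window allows nothing later than Thu.
Research at Wed is achievable: Deploy=Wed, Refactor=Tue, Design=Mon, Research=Wed, Launch=Tue, Review=Tue.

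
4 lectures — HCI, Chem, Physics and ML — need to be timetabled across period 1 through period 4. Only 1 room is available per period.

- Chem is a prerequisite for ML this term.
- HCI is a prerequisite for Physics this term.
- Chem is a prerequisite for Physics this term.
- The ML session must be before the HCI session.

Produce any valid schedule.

Chem -> period 1; Physics -> period 4; HCI -> period 3; ML -> period 2

Checking: Chem(period 1) before Physics(period 4); HCI(period 3) before Physics(period 4); Chem(period 1) before ML(period 2); ML(period 2) before HCI(period 3); max 1 per period (cap 1).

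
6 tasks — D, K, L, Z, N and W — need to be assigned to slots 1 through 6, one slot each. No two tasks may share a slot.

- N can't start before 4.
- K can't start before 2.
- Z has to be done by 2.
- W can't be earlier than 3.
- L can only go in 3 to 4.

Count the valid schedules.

30

Splitting on K: it can be 2 (10), 3 (4), 4 (4), 5 (6), 6 (6). Listing each branch's schedules as (D, L, Z, N, W):
K=2: (3,4,1,5,6) (3,4,1,6,5) (4,3,1,5,6) (4,3,1,6,5) (5,3,1,4,6) (5,3,1,6,4) (5,4,1,6,3) (6,3,1,4,5) (6,3,1,5,4) (6,4,1,5,3) — 10.
K=3: (1,4,2,5,6) (1,4,2,6,5) (2,4,1,5,6) (2,4,1,6,5) — 4.
K=4: (1,3,2,5,6) (1,3,2,6,5) (2,3,1,5,6) (2,3,1,6,5) — 4.
K=5: (1,3,2,4,6) (1,3,2,6,4) (1,4,2,6,3) (2,3,1,4,6) (2,3,1,6,4) (2,4,1,6,3) — 6.
K=6: (1,3,2,4,5) (1,3,2,5,4) (1,4,2,5,3) (2,3,1,4,5) (2,3,1,5,4) (2,4,1,5,3) — 6.
Summing: 10 + 4 + 4 + 6 + 6 = 30.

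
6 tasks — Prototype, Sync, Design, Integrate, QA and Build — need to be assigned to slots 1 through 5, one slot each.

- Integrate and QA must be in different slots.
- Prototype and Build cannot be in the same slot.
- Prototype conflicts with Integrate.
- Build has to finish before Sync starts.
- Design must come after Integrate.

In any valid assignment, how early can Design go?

Precedence pushes Design to at least 2.
Design at 2 is achievable: QA in 2; Build in 1; Design in 2; Prototype in 2; Sync in 2; Integrate in 1.

2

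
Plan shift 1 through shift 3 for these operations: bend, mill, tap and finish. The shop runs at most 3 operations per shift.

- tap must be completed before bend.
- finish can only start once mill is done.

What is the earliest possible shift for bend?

Precedence pushes bend to at least shift 2.
bend at shift 2 is achievable: bend -> shift 2; mill -> shift 1; finish -> shift 2; tap -> shift 1.

shift 2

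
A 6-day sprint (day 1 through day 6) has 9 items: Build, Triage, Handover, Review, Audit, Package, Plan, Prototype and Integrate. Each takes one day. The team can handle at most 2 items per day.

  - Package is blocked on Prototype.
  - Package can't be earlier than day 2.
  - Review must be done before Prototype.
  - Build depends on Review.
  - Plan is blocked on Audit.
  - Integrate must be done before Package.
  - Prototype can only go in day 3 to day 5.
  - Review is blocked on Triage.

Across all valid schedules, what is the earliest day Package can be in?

Package is available from day 2; precedence pushes Package to at least day 4.
Package at day 4 is achievable: Review in day 2; Handover in day 5; Plan in day 4; Integrate in day 2; Prototype in day 3; Audit in day 1; Triage in day 1; Package in day 4; Build in day 3.

day 4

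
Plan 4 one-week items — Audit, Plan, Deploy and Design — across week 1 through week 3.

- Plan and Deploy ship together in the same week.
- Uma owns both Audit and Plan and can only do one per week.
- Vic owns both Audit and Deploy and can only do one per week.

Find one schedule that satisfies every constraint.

Audit=week 1, Design=week 1, Plan=week 2, Deploy=week 2

Checking: Audit(week 1) != Plan(week 2); Audit(week 1) != Deploy(week 2); Plan = Deploy = week 2.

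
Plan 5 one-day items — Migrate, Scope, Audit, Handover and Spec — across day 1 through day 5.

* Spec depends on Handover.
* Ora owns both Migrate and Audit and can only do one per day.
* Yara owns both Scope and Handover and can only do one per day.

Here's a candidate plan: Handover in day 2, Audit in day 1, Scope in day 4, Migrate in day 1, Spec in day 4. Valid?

No — it violates: Ora owns both Migrate and Audit and can only do one per day

Ora owns both Migrate and Audit and can only do one per day — violated.
Spec depends on Handover — holds.
Yara owns both Scope and Handover and can only do one per day — holds.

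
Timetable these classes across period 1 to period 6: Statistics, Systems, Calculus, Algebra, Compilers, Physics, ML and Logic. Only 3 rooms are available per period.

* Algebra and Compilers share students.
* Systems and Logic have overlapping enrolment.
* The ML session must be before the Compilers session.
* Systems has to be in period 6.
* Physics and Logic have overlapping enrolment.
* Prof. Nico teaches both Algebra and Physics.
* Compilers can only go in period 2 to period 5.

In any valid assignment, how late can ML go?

period 4

Downstream work caps ML at period 4.
ML at period 4 is achievable: Calculus -> period 1, Statistics -> period 1, Systems -> period 6, Algebra -> period 1, Logic -> period 3, ML -> period 4, Compilers -> period 5, Physics -> period 2.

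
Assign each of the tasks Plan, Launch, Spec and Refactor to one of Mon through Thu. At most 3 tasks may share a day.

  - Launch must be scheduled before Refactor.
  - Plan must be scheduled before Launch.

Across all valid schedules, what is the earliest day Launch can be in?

Precedence pushes Launch to at least Tue; downstream work caps Launch at Wed.
Launch at Tue is achievable: Launch in Tue, Spec in Mon, Plan in Mon, Refactor in Wed.

Tue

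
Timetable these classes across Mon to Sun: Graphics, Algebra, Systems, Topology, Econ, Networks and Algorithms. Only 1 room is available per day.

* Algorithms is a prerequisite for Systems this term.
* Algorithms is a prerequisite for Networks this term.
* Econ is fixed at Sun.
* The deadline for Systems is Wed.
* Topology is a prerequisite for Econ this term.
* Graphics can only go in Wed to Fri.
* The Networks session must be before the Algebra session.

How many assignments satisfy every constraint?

Splitting on Graphics: it can be Wed (3), Thu (7), Fri (7). Listing each branch's schedules as (Algebra, Systems, Topology, Econ, Networks, Algorithms):
Graphics=Wed: (Fri,Tue,Sat,Sun,Thu,Mon) (Sat,Tue,Thu,Sun,Fri,Mon) (Sat,Tue,Fri,Sun,Thu,Mon) — 3.
Graphics=Thu: (Fri,Tue,Sat,Sun,Wed,Mon) (Fri,Wed,Sat,Sun,Tue,Mon) (Sat,Tue,Wed,Sun,Fri,Mon) (Sat,Tue,Fri,Sun,Wed,Mon) (Sat,Wed,Mon,Sun,Fri,Tue) (Sat,Wed,Tue,Sun,Fri,Mon) (Sat,Wed,Fri,Sun,Tue,Mon) — 7.
Graphics=Fri: (Thu,Tue,Sat,Sun,Wed,Mon) (Thu,Wed,Sat,Sun,Tue,Mon) (Sat,Tue,Wed,Sun,Thu,Mon) (Sat,Tue,Thu,Sun,Wed,Mon) (Sat,Wed,Mon,Sun,Thu,Tue) (Sat,Wed,Tue,Sun,Thu,Mon) (Sat,Wed,Thu,Sun,Tue,Mon) — 7.
Summing: 3 + 7 + 7 = 17.

17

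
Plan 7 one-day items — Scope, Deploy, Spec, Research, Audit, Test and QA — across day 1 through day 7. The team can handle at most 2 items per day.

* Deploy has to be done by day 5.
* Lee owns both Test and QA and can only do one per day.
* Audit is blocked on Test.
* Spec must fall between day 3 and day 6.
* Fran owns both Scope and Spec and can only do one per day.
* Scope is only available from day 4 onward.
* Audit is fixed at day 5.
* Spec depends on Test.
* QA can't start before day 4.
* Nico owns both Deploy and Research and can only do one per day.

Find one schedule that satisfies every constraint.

Research in day 2, Scope in day 4, Audit in day 5, Test in day 1, Spec in day 3, QA in day 4, Deploy in day 1

Checking: Test(day 1) before Spec(day 3); Test(day 1) before Audit(day 5); Test(day 1) != QA(day 4); Deploy(day 1) != Research(day 2); Scope(day 4) != Spec(day 3); Deploy=day 1 in [day 1,day 5]; Scope=day 4 in [day 4,day 7]; Spec=day 3 in [day 3,day 6]; Audit=day 5 in [day 5,day 5]; QA=day 4 in [day 4,day 7]; max 2 per day (cap 2).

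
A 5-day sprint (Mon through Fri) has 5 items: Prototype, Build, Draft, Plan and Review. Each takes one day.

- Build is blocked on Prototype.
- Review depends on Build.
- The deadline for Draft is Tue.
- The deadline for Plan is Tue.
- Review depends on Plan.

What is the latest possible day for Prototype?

Wed

Downstream work caps Prototype at Wed.
Prototype at Wed is achievable: Plan in Mon, Prototype in Wed, Review in Fri, Draft in Mon, Build in Thu.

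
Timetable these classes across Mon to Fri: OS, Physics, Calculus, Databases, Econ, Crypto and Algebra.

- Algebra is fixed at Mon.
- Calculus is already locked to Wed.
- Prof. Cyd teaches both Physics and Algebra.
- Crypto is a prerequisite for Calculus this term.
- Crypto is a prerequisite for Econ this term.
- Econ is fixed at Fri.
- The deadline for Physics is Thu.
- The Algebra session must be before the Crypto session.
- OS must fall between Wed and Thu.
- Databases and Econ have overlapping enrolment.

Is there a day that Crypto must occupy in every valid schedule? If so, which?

Algebra is fixed at Mon and must come before Crypto, so Crypto is at least Tue.
Calculus is fixed at Wed and must come after Crypto, so Crypto is at most Tue.
So Crypto must be Tue.

Tue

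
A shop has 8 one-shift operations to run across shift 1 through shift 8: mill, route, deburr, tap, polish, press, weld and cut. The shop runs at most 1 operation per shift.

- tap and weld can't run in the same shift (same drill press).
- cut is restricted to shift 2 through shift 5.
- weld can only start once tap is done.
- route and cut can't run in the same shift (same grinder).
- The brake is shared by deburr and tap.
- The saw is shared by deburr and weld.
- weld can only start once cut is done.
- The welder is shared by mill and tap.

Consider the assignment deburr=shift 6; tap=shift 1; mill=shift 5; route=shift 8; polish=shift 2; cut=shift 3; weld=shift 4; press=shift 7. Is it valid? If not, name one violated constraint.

Yes

The brake is shared by deburr and tap — holds.
weld can only start once tap is done — holds.
tap and weld can't run in the same shift (same drill press) — holds.
The saw is shared by deburr and weld — holds.
The welder is shared by mill and tap — holds.
weld can only start once cut is done — holds.
cut is restricted to shift 2 through shift 5 — holds.
The shop runs at most 1 operation per shift — holds.
route and cut can't run in the same shift (same grinder) — holds.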